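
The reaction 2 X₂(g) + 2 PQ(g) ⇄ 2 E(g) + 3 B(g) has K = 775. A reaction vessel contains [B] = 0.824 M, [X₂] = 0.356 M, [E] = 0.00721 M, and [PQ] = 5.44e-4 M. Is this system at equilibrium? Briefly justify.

yes, at equilibrium

Q = [E]²·[B]³ / ([X₂]²·[PQ]²) = (0.00721)²·(0.824)³ / ((0.356)²·(5.44e-4)²) = 775
Q = 775 = K; the system is at equilibrium.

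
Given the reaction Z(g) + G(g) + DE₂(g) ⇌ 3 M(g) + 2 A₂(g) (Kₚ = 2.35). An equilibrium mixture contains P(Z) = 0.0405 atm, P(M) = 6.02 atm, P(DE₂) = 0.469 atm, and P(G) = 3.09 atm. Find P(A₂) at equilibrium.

At equilibrium, Kₚ = P(M)³·P(A₂)² / (P(Z)·P(G)·P(DE₂)) = 2.35.
(6.02)³·(P(A₂))² / ((0.0405)·(3.09)·(0.469)) = 2.35
P(A₂)² = 6.32×10⁻⁴ ⇒ P(A₂) = 0.0251 atm

P(A₂) = 0.0251 atm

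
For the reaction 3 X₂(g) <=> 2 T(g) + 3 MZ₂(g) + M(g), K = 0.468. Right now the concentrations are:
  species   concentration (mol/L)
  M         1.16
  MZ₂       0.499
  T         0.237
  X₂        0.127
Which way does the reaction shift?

Q = [T]²·[MZ₂]³·[M] / [X₂]³ = (0.237)²·(0.499)³·(1.16) / (0.127)³ = 3.95
Q = 3.95 > K = 0.468, so the reverse reaction proceeds.

in the reverse direction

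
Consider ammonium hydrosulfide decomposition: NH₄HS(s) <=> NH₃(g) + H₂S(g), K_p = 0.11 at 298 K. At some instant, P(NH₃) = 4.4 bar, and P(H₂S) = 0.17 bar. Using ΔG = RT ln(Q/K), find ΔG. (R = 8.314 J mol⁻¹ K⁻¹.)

(NH₄HS is a pure solid — omitted from Q_p.)
Q_p = P(NH₃)·P(H₂S) = (4.4)·(0.17) = 0.748
ΔG = RT ln(Q_p/K_p) = (8.314 J mol⁻¹ K⁻¹)(298 K) × ln(0.748/0.11)
   = (2.478 kJ/mol)(1.917) = 4.75 kJ/mol
ΔG > 0, so the forward reaction is non-spontaneous (proceeds in reverse).

ΔG = 4.75 kJ/mol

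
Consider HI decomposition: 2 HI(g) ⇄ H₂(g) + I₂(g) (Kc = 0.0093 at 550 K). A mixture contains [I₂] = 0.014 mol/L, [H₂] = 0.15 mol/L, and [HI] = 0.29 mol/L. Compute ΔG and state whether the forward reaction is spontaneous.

ΔG = 4.52 kJ/mol; the forward reaction is non-spontaneous

Qc = [H₂]·[I₂] / [HI]² = (0.15)·(0.014) / (0.29)² = 0.0250
ΔG = RT ln(Qc/Kc) = (8.314 J mol⁻¹ K⁻¹)(550 K) × ln(0.0250/0.0093)
   = (4.573 kJ/mol)(0.9889) = 4.52 kJ/mol
ΔG > 0, so the forward reaction is non-spontaneous (proceeds in reverse).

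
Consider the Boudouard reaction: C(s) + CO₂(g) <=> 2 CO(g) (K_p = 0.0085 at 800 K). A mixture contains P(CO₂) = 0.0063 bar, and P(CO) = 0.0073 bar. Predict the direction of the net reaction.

neither direction; the system is at equilibrium

(C is a pure solid — omitted from Q_p.)
Q_p = P(CO)² / P(CO₂) = (0.0073)² / (0.0063) = 0.0085
Q_p = 0.0085 = K_p, so the system is already at equilibrium.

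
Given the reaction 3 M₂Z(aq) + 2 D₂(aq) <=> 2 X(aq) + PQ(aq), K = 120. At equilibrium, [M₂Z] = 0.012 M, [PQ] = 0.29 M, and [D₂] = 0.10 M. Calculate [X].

[X] = 0.0027 M

At equilibrium, K = [X]²·[PQ] / ([M₂Z]³·[D₂]²) = 120.
([X])²·(0.29) / ((0.012)³·(0.10)²) = 120
[X]² = 7.15×10⁻⁶ ⇒ [X] = 0.0027 M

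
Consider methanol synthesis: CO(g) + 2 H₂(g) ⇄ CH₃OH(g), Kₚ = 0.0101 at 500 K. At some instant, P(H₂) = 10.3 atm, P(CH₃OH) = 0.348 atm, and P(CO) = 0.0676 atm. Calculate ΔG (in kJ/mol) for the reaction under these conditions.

ΔG = 6.52 kJ/mol

Qₚ = P(CH₃OH) / (P(CO)·P(H₂)²) = (0.348) / ((0.0676)·(10.3)²) = 0.0485
ΔG = RT ln(Qₚ/Kₚ) = (8.314 J mol⁻¹ K⁻¹)(500 K) × ln(0.0485/0.0101)
   = (4.157 kJ/mol)(1.569) = 6.52 kJ/mol
ΔG > 0, so the forward reaction is non-spontaneous (proceeds in reverse).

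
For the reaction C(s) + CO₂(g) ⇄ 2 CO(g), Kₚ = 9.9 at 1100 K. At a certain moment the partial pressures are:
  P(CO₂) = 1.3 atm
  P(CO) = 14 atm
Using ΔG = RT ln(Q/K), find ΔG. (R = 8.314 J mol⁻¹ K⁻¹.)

ΔG = 24.9 kJ/mol

(C is a pure solid — omitted from Qₚ.)
Qₚ = P(CO)² / P(CO₂) = (14)² / (1.3) = 151
ΔG = RT ln(Qₚ/Kₚ) = (8.314 J mol⁻¹ K⁻¹)(1100 K) × ln(151/9.9)
   = (9.145 kJ/mol)(2.725) = 24.9 kJ/mol
ΔG > 0, so the forward reaction is non-spontaneous (proceeds in reverse).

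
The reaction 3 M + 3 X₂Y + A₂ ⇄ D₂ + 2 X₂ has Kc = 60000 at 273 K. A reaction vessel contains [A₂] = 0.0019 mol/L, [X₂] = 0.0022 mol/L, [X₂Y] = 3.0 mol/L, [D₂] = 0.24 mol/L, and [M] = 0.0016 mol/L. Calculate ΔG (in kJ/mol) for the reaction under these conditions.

ΔG = -5.41 kJ/mol

Qc = [D₂]·[X₂]² / ([M]³·[X₂Y]³·[A₂]) = (0.24)·(0.0022)² / ((0.0016)³·(3.0)³·(0.0019)) = 5530
ΔG = RT ln(Qc/Kc) = (8.314 J mol⁻¹ K⁻¹)(273 K) × ln(5530/60000)
   = (2.270 kJ/mol)(-2.384) = -5.41 kJ/mol
ΔG < 0, so the forward reaction is spontaneous (proceeds forward).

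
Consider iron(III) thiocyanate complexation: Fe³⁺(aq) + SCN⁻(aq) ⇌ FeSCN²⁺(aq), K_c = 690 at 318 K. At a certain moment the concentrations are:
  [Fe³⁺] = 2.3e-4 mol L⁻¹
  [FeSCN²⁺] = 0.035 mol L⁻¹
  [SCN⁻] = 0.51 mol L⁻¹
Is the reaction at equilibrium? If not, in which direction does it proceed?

in the forward direction

Q_c = [FeSCN²⁺] / ([Fe³⁺]·[SCN⁻]) = (0.035) / ((2.3e-4)·(0.51)) = 300
Q_c = 300 < K_c = 690, so the forward reaction proceeds.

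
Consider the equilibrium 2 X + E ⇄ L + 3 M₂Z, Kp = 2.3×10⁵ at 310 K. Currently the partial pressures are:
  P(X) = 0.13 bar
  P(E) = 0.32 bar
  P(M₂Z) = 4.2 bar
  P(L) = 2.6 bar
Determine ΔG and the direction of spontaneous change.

Qp = P(L)·P(M₂Z)³ / (P(X)²·P(E)) = (2.6)·(4.2)³ / ((0.13)²·(0.32)) = 35600
ΔG = RT ln(Qp/Kp) = (8.314 J mol⁻¹ K⁻¹)(310 K) × ln(35600/2.3×10⁵)
   = (2.577 kJ/mol)(-1.866) = -4.81 kJ/mol
ΔG < 0, so the forward reaction is spontaneous (proceeds forward).

ΔG = -4.81 kJ/mol; the forward reaction is spontaneous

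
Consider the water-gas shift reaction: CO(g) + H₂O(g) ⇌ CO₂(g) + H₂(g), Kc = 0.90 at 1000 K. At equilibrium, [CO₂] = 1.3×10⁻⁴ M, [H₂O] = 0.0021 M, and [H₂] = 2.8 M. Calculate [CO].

At equilibrium, Kc = [CO₂]·[H₂] / ([CO]·[H₂O]) = 0.90.
(1.3×10⁻⁴)·(2.8) / (([CO])·(0.0021)) = 0.90
[CO] = 0.193 = 0.19 M

[CO] = 0.19 M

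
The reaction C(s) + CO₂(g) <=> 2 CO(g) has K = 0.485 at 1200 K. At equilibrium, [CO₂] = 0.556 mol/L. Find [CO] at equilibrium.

[CO] = 0.519 mol/L

(C is a pure solid — omitted from K.)
At equilibrium, K = [CO]² / [CO₂] = 0.485.
([CO])² / (0.556) = 0.485
[CO]² = 0.270 ⇒ [CO] = 0.519 mol/L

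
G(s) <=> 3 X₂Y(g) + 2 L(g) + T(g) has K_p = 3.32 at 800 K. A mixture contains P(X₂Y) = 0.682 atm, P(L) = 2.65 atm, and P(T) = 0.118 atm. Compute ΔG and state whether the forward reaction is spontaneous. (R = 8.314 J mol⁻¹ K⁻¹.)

ΔG = -16.9 kJ/mol; the forward reaction is spontaneous

(G is a pure solid — omitted from Q_p.)
Q_p = P(X₂Y)³·P(L)²·P(T) = (0.682)³·(2.65)²·(0.118) = 0.263
ΔG = RT ln(Q_p/K_p) = (8.314 J mol⁻¹ K⁻¹)(800 K) × ln(0.263/3.32)
   = (6.651 kJ/mol)(-2.536) = -16.9 kJ/mol
ΔG < 0, so the forward reaction is spontaneous (proceeds forward).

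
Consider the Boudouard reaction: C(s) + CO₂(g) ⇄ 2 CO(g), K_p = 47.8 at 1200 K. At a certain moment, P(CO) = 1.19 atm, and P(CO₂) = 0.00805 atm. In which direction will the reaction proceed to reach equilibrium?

reverse (toward reactants)

(C is a pure solid — omitted from Q_p.)
Q_p = P(CO)² / P(CO₂) = (1.19)² / (0.00805) = 176
Q_p = 176 > K_p = 47.8, so the reverse reaction proceeds.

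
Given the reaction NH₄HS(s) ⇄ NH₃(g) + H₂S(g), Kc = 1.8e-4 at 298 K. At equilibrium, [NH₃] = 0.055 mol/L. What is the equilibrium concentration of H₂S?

(NH₄HS is a pure solid — omitted from Kc.)
At equilibrium, Kc = [NH₃]·[H₂S] = 1.8e-4.
(0.055)·([H₂S]) = 1.8e-4
[H₂S] = 0.00327 = 0.0033 mol/L

[H₂S] = 0.0033 mol/L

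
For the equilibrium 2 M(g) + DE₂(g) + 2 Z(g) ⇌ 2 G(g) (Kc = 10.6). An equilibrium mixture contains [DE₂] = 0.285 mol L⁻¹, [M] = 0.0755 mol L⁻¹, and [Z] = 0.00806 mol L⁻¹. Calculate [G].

[G] = 0.00106 mol L⁻¹

At equilibrium, Kc = [G]² / ([M]²·[DE₂]·[Z]²) = 10.6.
([G])² / ((0.0755)²·(0.285)·(0.00806)²) = 10.6
[G]² = 1.12×10⁻⁶ ⇒ [G] = 0.00106 mol L⁻¹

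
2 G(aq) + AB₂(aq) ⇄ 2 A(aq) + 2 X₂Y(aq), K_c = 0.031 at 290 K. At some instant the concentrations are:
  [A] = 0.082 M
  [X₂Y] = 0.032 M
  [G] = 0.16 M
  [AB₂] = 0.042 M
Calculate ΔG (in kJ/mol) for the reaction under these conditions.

ΔG = -3.80 kJ/mol

Q_c = [A]²·[X₂Y]² / ([G]²·[AB₂]) = (0.082)²·(0.032)² / ((0.16)²·(0.042)) = 0.00640
ΔG = RT ln(Q_c/K_c) = (8.314 J mol⁻¹ K⁻¹)(290 K) × ln(0.00640/0.031)
   = (2.411 kJ/mol)(-1.578) = -3.80 kJ/mol
ΔG < 0, so the forward reaction is spontaneous (proceeds forward).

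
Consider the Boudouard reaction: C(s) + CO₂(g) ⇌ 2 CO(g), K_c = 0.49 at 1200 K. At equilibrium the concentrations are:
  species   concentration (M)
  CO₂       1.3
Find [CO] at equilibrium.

[CO] = 0.80 M

(C is a pure solid — omitted from K_c.)
At equilibrium, K_c = [CO]² / [CO₂] = 0.49.
([CO])² / (1.3) = 0.49
[CO]² = 0.637 ⇒ [CO] = 0.80 M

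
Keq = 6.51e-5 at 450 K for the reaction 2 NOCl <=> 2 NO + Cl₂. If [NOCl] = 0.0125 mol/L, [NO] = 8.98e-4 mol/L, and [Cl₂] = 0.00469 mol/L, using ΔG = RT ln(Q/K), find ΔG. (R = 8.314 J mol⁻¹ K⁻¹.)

ΔG = -3.70 kJ/mol

Q = [NO]²·[Cl₂] / [NOCl]² = (8.98e-4)²·(0.00469) / (0.0125)² = 2.42e-5
ΔG = RT ln(Q/Keq) = (8.314 J mol⁻¹ K⁻¹)(450 K) × ln(2.42e-5/6.51e-5)
   = (3.741 kJ/mol)(-0.9896) = -3.70 kJ/mol
ΔG < 0, so the forward reaction is spontaneous (proceeds forward).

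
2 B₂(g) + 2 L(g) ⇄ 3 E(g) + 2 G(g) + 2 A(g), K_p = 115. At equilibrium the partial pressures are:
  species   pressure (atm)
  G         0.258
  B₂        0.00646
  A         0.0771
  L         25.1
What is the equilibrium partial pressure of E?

P(E) = 19.7 atm

At equilibrium, K_p = P(E)³·P(G)²·P(A)² / (P(B₂)²·P(L)²) = 115.
(P(E))³·(0.258)²·(0.0771)² / ((0.00646)²·(25.1)²) = 115
P(E)³ = 7640 ⇒ P(E) = 19.7 atm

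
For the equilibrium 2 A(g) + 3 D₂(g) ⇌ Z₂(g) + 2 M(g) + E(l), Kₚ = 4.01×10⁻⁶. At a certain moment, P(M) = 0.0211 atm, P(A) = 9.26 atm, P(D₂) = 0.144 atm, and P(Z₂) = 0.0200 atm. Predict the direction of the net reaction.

(E is a pure liquid — omitted from Qₚ.)
Qₚ = P(Z₂)·P(M)² / (P(A)²·P(D₂)³) = (0.0200)·(0.0211)² / ((9.26)²·(0.144)³) = 3.48×10⁻⁵
Qₚ = 3.48×10⁻⁵ > Kₚ = 4.01×10⁻⁶, so the reverse reaction proceeds.

to the left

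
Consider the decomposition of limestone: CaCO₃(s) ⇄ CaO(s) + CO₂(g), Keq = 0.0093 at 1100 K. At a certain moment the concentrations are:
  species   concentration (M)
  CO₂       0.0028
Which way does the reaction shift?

(CaCO₃, CaO are pure solids — omitted from Q.)
Q = [CO₂] = 0.0028
Q = 0.0028 < Keq = 0.0093, so the forward reaction proceeds.

in the forward direction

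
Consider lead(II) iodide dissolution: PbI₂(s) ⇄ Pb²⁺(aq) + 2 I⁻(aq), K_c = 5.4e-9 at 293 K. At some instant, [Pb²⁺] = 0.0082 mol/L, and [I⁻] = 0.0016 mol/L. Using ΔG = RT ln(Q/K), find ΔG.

(PbI₂ is a pure solid — omitted from Q_c.)
Q_c = [Pb²⁺]·[I⁻]² = (0.0082)·(0.0016)² = 2.10e-8
ΔG = RT ln(Q_c/K_c) = (8.314 J mol⁻¹ K⁻¹)(293 K) × ln(2.10e-8/5.4e-9)
   = (2.436 kJ/mol)(1.358) = 3.31 kJ/mol
ΔG > 0, so the forward reaction is non-spontaneous (proceeds in reverse).

ΔG = 3.31 kJ/mol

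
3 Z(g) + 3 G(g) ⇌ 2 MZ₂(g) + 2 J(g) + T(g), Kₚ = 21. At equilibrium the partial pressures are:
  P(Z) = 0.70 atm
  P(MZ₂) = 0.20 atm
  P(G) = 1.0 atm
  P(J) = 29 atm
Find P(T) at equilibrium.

P(T) = 0.21 atm

At equilibrium, Kₚ = P(MZ₂)²·P(J)²·P(T) / (P(Z)³·P(G)³) = 21.
(0.20)²·(29)²·(P(T)) / ((0.70)³·(1.0)³) = 21
P(T) = 0.214 = 0.21 atm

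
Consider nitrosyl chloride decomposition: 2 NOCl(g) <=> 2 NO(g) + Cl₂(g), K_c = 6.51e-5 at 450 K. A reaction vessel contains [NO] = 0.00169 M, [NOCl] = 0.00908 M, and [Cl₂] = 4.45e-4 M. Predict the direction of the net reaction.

Q_c = [NO]²·[Cl₂] / [NOCl]² = (0.00169)²·(4.45e-4) / (0.00908)² = 1.54e-5
Q_c = 1.54e-5 < K_c = 6.51e-5, so the forward reaction proceeds.

forward (toward products)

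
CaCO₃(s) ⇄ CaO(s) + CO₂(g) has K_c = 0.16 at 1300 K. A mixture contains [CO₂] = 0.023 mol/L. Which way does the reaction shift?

toward products

(CaCO₃, CaO are pure solids — omitted from Q_c.)
Q_c = [CO₂] = 0.023
Q_c = 0.023 < K_c = 0.16, so the forward reaction proceeds.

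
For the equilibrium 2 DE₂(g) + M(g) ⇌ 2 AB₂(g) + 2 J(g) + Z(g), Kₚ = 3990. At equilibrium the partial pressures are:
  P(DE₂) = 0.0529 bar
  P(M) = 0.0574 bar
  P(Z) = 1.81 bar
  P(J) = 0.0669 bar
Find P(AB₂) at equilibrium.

At equilibrium, Kₚ = P(AB₂)²·P(J)²·P(Z) / (P(DE₂)²·P(M)) = 3990.
(P(AB₂))²·(0.0669)²·(1.81) / ((0.0529)²·(0.0574)) = 3990
P(AB₂)² = 79.1 ⇒ P(AB₂) = 8.89 bar

P(AB₂) = 8.89 bar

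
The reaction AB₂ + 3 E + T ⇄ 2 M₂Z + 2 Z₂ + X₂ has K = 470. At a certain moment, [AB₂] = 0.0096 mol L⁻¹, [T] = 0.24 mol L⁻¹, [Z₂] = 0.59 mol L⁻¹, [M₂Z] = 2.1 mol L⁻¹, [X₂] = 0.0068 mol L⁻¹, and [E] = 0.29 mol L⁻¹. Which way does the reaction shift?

toward products

Q = [M₂Z]²·[Z₂]²·[X₂] / ([AB₂]·[E]³·[T]) = (2.1)²·(0.59)²·(0.0068) / ((0.0096)·(0.29)³·(0.24)) = 190
Q = 190 < K = 470, so the forward reaction proceeds.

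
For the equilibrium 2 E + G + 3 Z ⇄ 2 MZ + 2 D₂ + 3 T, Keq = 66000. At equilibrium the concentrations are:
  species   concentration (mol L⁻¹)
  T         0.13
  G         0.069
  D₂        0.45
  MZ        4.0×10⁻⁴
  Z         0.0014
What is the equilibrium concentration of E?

[E] = 0.0024 mol L⁻¹

At equilibrium, Keq = [MZ]²·[D₂]²·[T]³ / ([E]²·[G]·[Z]³) = 66000.
(4.0×10⁻⁴)²·(0.45)²·(0.13)³ / (([E])²·(0.069)·(0.0014)³) = 66000
[E]² = 5.70×10⁻⁶ ⇒ [E] = 0.0024 mol L⁻¹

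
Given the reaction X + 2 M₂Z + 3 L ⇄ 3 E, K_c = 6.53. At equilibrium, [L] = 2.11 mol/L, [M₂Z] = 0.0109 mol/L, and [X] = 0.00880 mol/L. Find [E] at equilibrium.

At equilibrium, K_c = [E]³ / ([X]·[M₂Z]²·[L]³) = 6.53.
([E])³ / ((0.00880)·(0.0109)²·(2.11)³) = 6.53
[E]³ = 6.41e-5 ⇒ [E] = 0.0400 mol/L

[E] = 0.0400 mol/L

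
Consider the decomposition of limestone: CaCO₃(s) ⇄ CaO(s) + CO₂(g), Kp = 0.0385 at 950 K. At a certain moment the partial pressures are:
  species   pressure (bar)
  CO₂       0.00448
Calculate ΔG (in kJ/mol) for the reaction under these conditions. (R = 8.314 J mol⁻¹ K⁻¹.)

(CaCO₃, CaO are pure solids — omitted from Qp.)
Qp = P(CO₂) = 0.00448
ΔG = RT ln(Qp/Kp) = (8.314 J mol⁻¹ K⁻¹)(950 K) × ln(0.00448/0.0385)
   = (7.898 kJ/mol)(-2.151) = -17.0 kJ/mol
ΔG < 0, so the forward reaction is spontaneous (proceeds forward).

ΔG = -17.0 kJ/mol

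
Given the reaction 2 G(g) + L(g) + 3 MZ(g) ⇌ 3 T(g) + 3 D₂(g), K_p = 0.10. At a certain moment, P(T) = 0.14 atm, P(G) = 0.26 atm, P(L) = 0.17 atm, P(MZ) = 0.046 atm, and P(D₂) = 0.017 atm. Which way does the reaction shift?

toward products

Q_p = P(T)³·P(D₂)³ / (P(G)²·P(L)·P(MZ)³) = (0.14)³·(0.017)³ / ((0.26)²·(0.17)·(0.046)³) = 0.012
Q_p = 0.012 < K_p = 0.10, so the forward reaction proceeds.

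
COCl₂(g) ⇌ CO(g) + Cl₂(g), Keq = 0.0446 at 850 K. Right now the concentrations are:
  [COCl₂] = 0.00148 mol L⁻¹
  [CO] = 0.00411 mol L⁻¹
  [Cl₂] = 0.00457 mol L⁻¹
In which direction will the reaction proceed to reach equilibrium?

forward (toward products)

Q = [CO]·[Cl₂] / [COCl₂] = (0.00411)·(0.00457) / (0.00148) = 0.0127
Q = 0.0127 < Keq = 0.0446, so the forward reaction proceeds.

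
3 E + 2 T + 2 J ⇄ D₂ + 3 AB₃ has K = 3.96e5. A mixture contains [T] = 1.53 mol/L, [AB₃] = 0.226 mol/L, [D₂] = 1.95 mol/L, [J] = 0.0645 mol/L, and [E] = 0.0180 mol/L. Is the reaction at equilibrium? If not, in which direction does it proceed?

at equilibrium

Q = [D₂]·[AB₃]³ / ([E]³·[T]²·[J]²) = (1.95)·(0.226)³ / ((0.0180)³·(1.53)²·(0.0645)²) = 3.96e5
Q = 3.96e5 = K, so the system is already at equilibrium.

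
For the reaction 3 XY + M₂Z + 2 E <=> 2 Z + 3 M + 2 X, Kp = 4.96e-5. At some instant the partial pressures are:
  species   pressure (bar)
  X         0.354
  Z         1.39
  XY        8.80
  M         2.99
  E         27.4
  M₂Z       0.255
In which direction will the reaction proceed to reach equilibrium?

Qp = P(Z)²·P(M)³·P(X)² / (P(XY)³·P(M₂Z)·P(E)²) = (1.39)²·(2.99)³·(0.354)² / ((8.80)³·(0.255)·(27.4)²) = 4.96e-5
Qp = 4.96e-5 = Kp, so the system is already at equilibrium.

neither direction; the system is at equilibrium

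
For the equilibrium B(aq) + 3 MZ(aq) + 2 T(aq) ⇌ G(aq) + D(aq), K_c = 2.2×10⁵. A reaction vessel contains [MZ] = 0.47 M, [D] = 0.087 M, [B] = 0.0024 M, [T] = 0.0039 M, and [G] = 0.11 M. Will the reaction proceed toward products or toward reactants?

to the left

Q_c = [G]·[D] / ([B]·[MZ]³·[T]²) = (0.11)·(0.087) / ((0.0024)·(0.47)³·(0.0039)²) = 2.5×10⁶
Q_c = 2.5×10⁶ > K_c = 2.2×10⁵, so the reverse reaction proceeds.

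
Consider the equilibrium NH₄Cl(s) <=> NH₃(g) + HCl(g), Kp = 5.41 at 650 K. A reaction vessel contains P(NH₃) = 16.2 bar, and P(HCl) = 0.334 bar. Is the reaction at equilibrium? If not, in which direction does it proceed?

no net change (already at equilibrium)

(NH₄Cl is a pure solid — omitted from Qp.)
Qp = P(NH₃)·P(HCl) = (16.2)·(0.334) = 5.41
Qp = 5.41 = Kp, so the system is already at equilibrium.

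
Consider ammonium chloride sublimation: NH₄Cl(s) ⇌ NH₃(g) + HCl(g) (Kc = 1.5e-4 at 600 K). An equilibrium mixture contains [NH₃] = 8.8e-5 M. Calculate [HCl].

(NH₄Cl is a pure solid — omitted from Kc.)
At equilibrium, Kc = [NH₃]·[HCl] = 1.5e-4.
(8.8e-5)·([HCl]) = 1.5e-4
[HCl] = 1.70 = 1.7 M

[HCl] = 1.7 M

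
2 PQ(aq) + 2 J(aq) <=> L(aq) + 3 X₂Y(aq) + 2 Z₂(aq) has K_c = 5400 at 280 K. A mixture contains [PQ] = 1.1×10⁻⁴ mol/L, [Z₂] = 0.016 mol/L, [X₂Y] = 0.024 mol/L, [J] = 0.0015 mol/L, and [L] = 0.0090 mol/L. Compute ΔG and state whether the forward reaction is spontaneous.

Q_c = [L]·[X₂Y]³·[Z₂]² / ([PQ]²·[J]²) = (0.0090)·(0.024)³·(0.016)² / ((1.1×10⁻⁴)²·(0.0015)²) = 1170
ΔG = RT ln(Q_c/K_c) = (8.314 J mol⁻¹ K⁻¹)(280 K) × ln(1170/5400)
   = (2.328 kJ/mol)(-1.529) = -3.56 kJ/mol
ΔG < 0, so the forward reaction is spontaneous (proceeds forward).

ΔG = -3.56 kJ/mol; the forward reaction is spontaneous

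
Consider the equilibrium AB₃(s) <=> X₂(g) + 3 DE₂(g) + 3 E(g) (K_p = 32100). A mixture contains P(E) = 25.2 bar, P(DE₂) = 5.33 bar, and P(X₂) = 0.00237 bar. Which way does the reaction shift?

(AB₃ is a pure solid — omitted from Q_p.)
Q_p = P(X₂)·P(DE₂)³·P(E)³ = (0.00237)·(5.33)³·(25.2)³ = 5740
Q_p = 5740 < K_p = 32100, so the forward reaction proceeds.

forward (toward products)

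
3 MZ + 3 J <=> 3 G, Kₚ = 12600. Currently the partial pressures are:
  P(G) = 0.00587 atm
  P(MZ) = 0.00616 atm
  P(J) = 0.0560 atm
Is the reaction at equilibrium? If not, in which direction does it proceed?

Qₚ = P(G)³ / (P(MZ)³·P(J)³) = (0.00587)³ / ((0.00616)³·(0.0560)³) = 4930
Qₚ = 4930 < Kₚ = 12600, so the forward reaction proceeds.

forward (toward products)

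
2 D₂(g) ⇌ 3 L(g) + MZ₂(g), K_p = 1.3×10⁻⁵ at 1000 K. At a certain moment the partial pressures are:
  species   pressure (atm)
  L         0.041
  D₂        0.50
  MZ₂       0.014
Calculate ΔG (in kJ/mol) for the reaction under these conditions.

Q_p = P(L)³·P(MZ₂) / P(D₂)² = (0.041)³·(0.014) / (0.50)² = 3.86×10⁻⁶
ΔG = RT ln(Q_p/K_p) = (8.314 J mol⁻¹ K⁻¹)(1000 K) × ln(3.86×10⁻⁶/1.3×10⁻⁵)
   = (8.314 kJ/mol)(-1.214) = -10.1 kJ/mol
ΔG < 0, so the forward reaction is spontaneous (proceeds forward).

ΔG = -10.1 kJ/mol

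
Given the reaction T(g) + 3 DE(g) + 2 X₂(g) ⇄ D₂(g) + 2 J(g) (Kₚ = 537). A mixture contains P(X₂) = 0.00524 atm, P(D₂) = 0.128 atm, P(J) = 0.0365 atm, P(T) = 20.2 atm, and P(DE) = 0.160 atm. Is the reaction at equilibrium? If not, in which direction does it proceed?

Qₚ = P(D₂)·P(J)² / (P(T)·P(DE)³·P(X₂)²) = (0.128)·(0.0365)² / ((20.2)·(0.160)³·(0.00524)²) = 75.1
Qₚ = 75.1 < Kₚ = 537, so the forward reaction proceeds.

toward products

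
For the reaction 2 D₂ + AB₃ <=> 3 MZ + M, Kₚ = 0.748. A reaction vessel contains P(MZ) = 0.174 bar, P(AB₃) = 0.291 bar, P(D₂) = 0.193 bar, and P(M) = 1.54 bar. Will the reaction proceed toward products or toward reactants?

Qₚ = P(MZ)³·P(M) / (P(D₂)²·P(AB₃)) = (0.174)³·(1.54) / ((0.193)²·(0.291)) = 0.748
Qₚ = 0.748 = Kₚ, so the system is already at equilibrium.

at equilibrium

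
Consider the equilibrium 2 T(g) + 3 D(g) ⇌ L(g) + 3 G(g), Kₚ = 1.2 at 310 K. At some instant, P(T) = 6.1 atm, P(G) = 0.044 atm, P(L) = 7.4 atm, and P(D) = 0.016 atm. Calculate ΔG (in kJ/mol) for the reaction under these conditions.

ΔG = 3.19 kJ/mol

Qₚ = P(L)·P(G)³ / (P(T)²·P(D)³) = (7.4)·(0.044)³ / ((6.1)²·(0.016)³) = 4.14
ΔG = RT ln(Qₚ/Kₚ) = (8.314 J mol⁻¹ K⁻¹)(310 K) × ln(4.14/1.2)
   = (2.577 kJ/mol)(1.238) = 3.19 kJ/mol
ΔG > 0, so the forward reaction is non-spontaneous (proceeds in reverse).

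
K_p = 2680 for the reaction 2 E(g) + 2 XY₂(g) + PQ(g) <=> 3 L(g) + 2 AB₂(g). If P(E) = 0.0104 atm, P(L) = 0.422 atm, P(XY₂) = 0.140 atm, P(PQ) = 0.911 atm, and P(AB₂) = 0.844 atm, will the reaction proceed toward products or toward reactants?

toward reactants

Q_p = P(L)³·P(AB₂)² / (P(E)²·P(XY₂)²·P(PQ)) = (0.422)³·(0.844)² / ((0.0104)²·(0.140)²·(0.911)) = 27700
Q_p = 27700 > K_p = 2680, so the reverse reaction proceeds.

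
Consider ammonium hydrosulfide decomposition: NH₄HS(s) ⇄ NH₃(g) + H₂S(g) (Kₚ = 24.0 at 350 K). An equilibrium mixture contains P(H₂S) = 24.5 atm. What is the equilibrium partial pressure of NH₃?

P(NH₃) = 0.980 atm

(NH₄HS is a pure solid — omitted from Kₚ.)
At equilibrium, Kₚ = P(NH₃)·P(H₂S) = 24.0.
(P(NH₃))·(24.5) = 24.0
P(NH₃) = 0.980 atm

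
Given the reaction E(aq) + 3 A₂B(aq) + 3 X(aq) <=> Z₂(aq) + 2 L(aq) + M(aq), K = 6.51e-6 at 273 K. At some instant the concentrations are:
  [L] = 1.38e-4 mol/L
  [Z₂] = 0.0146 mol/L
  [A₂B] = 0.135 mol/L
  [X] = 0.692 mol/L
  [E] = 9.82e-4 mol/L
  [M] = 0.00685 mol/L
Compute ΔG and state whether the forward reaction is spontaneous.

ΔG = -2.28 kJ/mol; the forward reaction is spontaneous

Q = [Z₂]·[L]²·[M] / ([E]·[A₂B]³·[X]³) = (0.0146)·(1.38e-4)²·(0.00685) / ((9.82e-4)·(0.135)³·(0.692)³) = 2.38e-6
ΔG = RT ln(Q/K) = (8.314 J mol⁻¹ K⁻¹)(273 K) × ln(2.38e-6/6.51e-6)
   = (2.270 kJ/mol)(-1.006) = -2.28 kJ/mol
ΔG < 0, so the forward reaction is spontaneous (proceeds forward).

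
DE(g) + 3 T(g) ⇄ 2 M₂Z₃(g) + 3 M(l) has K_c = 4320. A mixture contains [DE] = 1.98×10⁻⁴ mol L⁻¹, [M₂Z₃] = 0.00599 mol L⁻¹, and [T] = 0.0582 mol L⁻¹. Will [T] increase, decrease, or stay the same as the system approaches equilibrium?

(M is a pure liquid — omitted from Q_c.)
Q_c = [M₂Z₃]² / ([DE]·[T]³) = (0.00599)² / ((1.98×10⁻⁴)·(0.0582)³) = 919
Q_c = 919 < K_c = 4320: net forward reaction.
T is a reactant, so it decreases.

decrease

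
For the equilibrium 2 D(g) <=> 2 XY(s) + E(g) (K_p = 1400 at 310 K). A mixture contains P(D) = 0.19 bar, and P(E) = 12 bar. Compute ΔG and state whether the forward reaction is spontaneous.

ΔG = -3.71 kJ/mol; the forward reaction is spontaneous

(XY is a pure solid — omitted from Q_p.)
Q_p = P(E) / P(D)² = (12) / (0.19)² = 332
ΔG = RT ln(Q_p/K_p) = (8.314 J mol⁻¹ K⁻¹)(310 K) × ln(332/1400)
   = (2.577 kJ/mol)(-1.439) = -3.71 kJ/mol
ΔG < 0, so the forward reaction is spontaneous (proceeds forward).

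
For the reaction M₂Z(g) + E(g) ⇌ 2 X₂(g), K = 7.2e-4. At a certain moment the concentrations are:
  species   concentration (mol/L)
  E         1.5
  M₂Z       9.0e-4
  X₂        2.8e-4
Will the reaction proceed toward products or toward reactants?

Q = [X₂]² / ([M₂Z]·[E]) = (2.8e-4)² / ((9.0e-4)·(1.5)) = 5.8e-5
Q = 5.8e-5 < K = 7.2e-4, so the forward reaction proceeds.

forward (toward products)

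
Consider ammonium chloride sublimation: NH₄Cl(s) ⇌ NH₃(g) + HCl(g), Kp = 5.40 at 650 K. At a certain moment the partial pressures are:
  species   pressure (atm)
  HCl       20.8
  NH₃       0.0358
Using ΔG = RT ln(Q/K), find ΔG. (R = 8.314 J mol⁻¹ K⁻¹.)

ΔG = -10.7 kJ/mol

(NH₄Cl is a pure solid — omitted from Qp.)
Qp = P(NH₃)·P(HCl) = (0.0358)·(20.8) = 0.745
ΔG = RT ln(Qp/Kp) = (8.314 J mol⁻¹ K⁻¹)(650 K) × ln(0.745/5.40)
   = (5.404 kJ/mol)(-1.981) = -10.7 kJ/mol
ΔG < 0, so the forward reaction is spontaneous (proceeds forward).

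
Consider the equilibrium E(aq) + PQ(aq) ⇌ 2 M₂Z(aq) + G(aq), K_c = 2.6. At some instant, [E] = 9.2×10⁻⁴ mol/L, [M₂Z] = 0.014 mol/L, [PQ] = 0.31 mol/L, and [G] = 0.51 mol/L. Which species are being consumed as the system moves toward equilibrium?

E, PQ (reactants)

Q_c = [M₂Z]²·[G] / ([E]·[PQ]) = (0.014)²·(0.51) / ((9.2×10⁻⁴)·(0.31)) = 0.35
Q_c = 0.35 < K_c = 2.6: net forward reaction.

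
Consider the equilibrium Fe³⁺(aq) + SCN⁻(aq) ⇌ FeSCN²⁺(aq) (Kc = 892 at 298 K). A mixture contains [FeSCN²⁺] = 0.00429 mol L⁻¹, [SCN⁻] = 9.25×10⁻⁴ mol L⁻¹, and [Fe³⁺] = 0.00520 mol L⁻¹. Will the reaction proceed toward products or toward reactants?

Qc = [FeSCN²⁺] / ([Fe³⁺]·[SCN⁻]) = (0.00429) / ((0.00520)·(9.25×10⁻⁴)) = 892
Qc = 892 = Kc, so the system is already at equilibrium.

neither direction; the system is at equilibrium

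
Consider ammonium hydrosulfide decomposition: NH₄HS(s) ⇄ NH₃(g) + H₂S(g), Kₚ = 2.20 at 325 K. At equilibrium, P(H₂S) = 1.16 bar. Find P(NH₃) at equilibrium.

P(NH₃) = 1.90 bar

(NH₄HS is a pure solid — omitted from Kₚ.)
At equilibrium, Kₚ = P(NH₃)·P(H₂S) = 2.20.
(P(NH₃))·(1.16) = 2.20
P(NH₃) = 1.90 bar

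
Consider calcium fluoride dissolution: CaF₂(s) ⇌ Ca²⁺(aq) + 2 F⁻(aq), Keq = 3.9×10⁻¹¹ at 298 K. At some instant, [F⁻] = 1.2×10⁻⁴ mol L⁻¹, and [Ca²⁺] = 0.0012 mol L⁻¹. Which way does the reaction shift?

in the forward direction

(CaF₂ is a pure solid — omitted from Q.)
Q = [Ca²⁺]·[F⁻]² = (0.0012)·(1.2×10⁻⁴)² = 1.7×10⁻¹¹
Q = 1.7×10⁻¹¹ < Keq = 3.9×10⁻¹¹, so the forward reaction proceeds.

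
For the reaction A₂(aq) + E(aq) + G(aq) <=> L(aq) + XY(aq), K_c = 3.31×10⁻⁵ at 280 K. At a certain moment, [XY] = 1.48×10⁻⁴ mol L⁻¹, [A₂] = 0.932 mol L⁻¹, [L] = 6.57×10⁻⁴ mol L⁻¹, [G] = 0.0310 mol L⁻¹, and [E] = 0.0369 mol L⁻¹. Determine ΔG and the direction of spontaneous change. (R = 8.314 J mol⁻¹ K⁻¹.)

ΔG = 2.36 kJ/mol; the forward reaction is non-spontaneous

Q_c = [L]·[XY] / ([A₂]·[E]·[G]) = (6.57×10⁻⁴)·(1.48×10⁻⁴) / ((0.932)·(0.0369)·(0.0310)) = 9.12×10⁻⁵
ΔG = RT ln(Q_c/K_c) = (8.314 J mol⁻¹ K⁻¹)(280 K) × ln(9.12×10⁻⁵/3.31×10⁻⁵)
   = (2.328 kJ/mol)(1.014) = 2.36 kJ/mol
ΔG > 0, so the forward reaction is non-spontaneous (proceeds in reverse).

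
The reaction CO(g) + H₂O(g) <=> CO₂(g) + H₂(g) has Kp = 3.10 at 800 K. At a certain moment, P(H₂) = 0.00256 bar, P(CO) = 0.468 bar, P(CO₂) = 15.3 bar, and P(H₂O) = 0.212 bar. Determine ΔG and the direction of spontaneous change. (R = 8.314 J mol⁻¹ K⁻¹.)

ΔG = -13.7 kJ/mol; the forward reaction is spontaneous

Qp = P(CO₂)·P(H₂) / (P(CO)·P(H₂O)) = (15.3)·(0.00256) / ((0.468)·(0.212)) = 0.395
ΔG = RT ln(Qp/Kp) = (8.314 J mol⁻¹ K⁻¹)(800 K) × ln(0.395/3.10)
   = (6.651 kJ/mol)(-2.060) = -13.7 kJ/mol
ΔG < 0, so the forward reaction is spontaneous (proceeds forward).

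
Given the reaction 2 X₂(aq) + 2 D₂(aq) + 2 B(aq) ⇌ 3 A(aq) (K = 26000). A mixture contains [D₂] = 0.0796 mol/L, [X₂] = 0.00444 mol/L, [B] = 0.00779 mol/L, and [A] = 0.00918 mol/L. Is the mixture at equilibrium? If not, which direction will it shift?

Q = [A]³ / ([X₂]²·[D₂]²·[B]²) = (0.00918)³ / ((0.00444)²·(0.0796)²·(0.00779)²) = 1.02×10⁵
Q = 1.02×10⁵ > K = 26000: net reverse reaction.

no; Q > K, reaction proceeds in reverse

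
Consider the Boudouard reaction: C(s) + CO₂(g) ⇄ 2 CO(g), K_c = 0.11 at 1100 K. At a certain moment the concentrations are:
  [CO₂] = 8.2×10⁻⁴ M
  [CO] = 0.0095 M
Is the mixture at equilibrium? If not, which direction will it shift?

(C is a pure solid — omitted from Q_c.)
Q_c = [CO]² / [CO₂] = (0.0095)² / (8.2×10⁻⁴) = 0.11
Q_c = 0.11 = K_c; the system is at equilibrium.

yes, at equilibrium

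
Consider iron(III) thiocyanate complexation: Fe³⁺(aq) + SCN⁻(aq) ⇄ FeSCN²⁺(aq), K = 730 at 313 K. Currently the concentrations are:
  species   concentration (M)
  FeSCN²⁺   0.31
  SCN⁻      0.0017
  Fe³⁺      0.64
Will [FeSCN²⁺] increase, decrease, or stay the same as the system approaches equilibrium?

increase

Q = [FeSCN²⁺] / ([Fe³⁺]·[SCN⁻]) = (0.31) / ((0.64)·(0.0017)) = 280
Q = 280 < K = 730: net forward reaction.
FeSCN²⁺ is a product, so it increases.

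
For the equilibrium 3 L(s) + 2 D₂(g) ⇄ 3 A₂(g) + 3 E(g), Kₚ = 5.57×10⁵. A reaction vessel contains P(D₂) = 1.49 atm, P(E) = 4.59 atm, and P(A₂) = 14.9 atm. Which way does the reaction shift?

(L is a pure solid — omitted from Qₚ.)
Qₚ = P(A₂)³·P(E)³ / P(D₂)² = (14.9)³·(4.59)³ / (1.49)² = 1.44×10⁵
Qₚ = 1.44×10⁵ < Kₚ = 5.57×10⁵, so the forward reaction proceeds.

to the right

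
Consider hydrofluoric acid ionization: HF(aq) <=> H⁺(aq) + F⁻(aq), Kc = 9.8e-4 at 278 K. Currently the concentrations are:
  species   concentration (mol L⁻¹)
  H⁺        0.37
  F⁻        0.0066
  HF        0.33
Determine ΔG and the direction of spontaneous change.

ΔG = 4.67 kJ/mol; the forward reaction is non-spontaneous

Qc = [H⁺]·[F⁻] / [HF] = (0.37)·(0.0066) / (0.33) = 0.00740
ΔG = RT ln(Qc/Kc) = (8.314 J mol⁻¹ K⁻¹)(278 K) × ln(0.00740/9.8e-4)
   = (2.311 kJ/mol)(2.022) = 4.67 kJ/mol
ΔG > 0, so the forward reaction is non-spontaneous (proceeds in reverse).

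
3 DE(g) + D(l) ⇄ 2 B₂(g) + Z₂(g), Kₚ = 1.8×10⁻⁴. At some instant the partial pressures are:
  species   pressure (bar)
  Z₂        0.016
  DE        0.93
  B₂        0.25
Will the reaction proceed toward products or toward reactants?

(D is a pure liquid — omitted from Qₚ.)
Qₚ = P(B₂)²·P(Z₂) / P(DE)³ = (0.25)²·(0.016) / (0.93)³ = 0.0012
Qₚ = 0.0012 > Kₚ = 1.8×10⁻⁴, so the reverse reaction proceeds.

to the left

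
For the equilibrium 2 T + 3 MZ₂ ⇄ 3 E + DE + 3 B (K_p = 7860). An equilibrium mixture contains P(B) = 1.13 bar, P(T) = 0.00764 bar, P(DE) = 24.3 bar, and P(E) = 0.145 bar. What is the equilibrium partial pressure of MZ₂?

At equilibrium, K_p = P(E)³·P(DE)·P(B)³ / (P(T)²·P(MZ₂)³) = 7860.
(0.145)³·(24.3)·(1.13)³ / ((0.00764)²·(P(MZ₂))³) = 7860
P(MZ₂)³ = 0.233 ⇒ P(MZ₂) = 0.615 bar

P(MZ₂) = 0.615 bar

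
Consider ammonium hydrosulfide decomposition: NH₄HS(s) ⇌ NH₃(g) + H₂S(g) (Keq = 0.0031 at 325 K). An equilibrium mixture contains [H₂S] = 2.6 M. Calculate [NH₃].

[NH₃] = 0.0012 M

(NH₄HS is a pure solid — omitted from Keq.)
At equilibrium, Keq = [NH₃]·[H₂S] = 0.0031.
([NH₃])·(2.6) = 0.0031
[NH₃] = 0.00119 = 0.0012 M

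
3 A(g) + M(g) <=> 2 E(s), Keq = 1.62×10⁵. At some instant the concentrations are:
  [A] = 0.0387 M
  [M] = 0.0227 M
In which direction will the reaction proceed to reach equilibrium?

(E is a pure solid — omitted from Q.)
Q = 1 / ([A]³·[M]) = 1 / ((0.0387)³·(0.0227)) = 7.60×10⁵
Q = 7.60×10⁵ > Keq = 1.62×10⁵, so the reverse reaction proceeds.

to the left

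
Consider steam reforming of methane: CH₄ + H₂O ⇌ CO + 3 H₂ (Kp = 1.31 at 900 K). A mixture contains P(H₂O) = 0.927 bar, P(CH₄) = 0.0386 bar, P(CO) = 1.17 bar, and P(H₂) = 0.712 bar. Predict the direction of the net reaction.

in the reverse direction

Qp = P(CO)·P(H₂)³ / (P(CH₄)·P(H₂O)) = (1.17)·(0.712)³ / ((0.0386)·(0.927)) = 11.8
Qp = 11.8 > Kp = 1.31, so the reverse reaction proceeds.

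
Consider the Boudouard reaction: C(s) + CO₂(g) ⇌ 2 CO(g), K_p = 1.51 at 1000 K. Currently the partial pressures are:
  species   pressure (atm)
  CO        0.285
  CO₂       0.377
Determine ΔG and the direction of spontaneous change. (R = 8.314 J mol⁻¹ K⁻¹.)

ΔG = -16.2 kJ/mol; the forward reaction is spontaneous

(C is a pure solid — omitted from Q_p.)
Q_p = P(CO)² / P(CO₂) = (0.285)² / (0.377) = 0.215
ΔG = RT ln(Q_p/K_p) = (8.314 J mol⁻¹ K⁻¹)(1000 K) × ln(0.215/1.51)
   = (8.314 kJ/mol)(-1.949) = -16.2 kJ/mol
ΔG < 0, so the forward reaction is spontaneous (proceeds forward).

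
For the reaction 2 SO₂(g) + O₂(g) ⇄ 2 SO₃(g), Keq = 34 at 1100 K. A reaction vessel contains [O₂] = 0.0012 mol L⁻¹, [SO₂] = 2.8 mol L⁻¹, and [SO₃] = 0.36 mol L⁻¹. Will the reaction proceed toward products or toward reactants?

Q = [SO₃]² / ([SO₂]²·[O₂]) = (0.36)² / ((2.8)²·(0.0012)) = 14
Q = 14 < Keq = 34, so the forward reaction proceeds.

toward products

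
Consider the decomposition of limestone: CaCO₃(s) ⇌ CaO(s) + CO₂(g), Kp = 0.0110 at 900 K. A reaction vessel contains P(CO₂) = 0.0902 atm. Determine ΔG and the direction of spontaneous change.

(CaCO₃, CaO are pure solids — omitted from Qp.)
Qp = P(CO₂) = 0.0902
ΔG = RT ln(Qp/Kp) = (8.314 J mol⁻¹ K⁻¹)(900 K) × ln(0.0902/0.0110)
   = (7.483 kJ/mol)(2.104) = 15.7 kJ/mol
ΔG > 0, so the forward reaction is non-spontaneous (proceeds in reverse).

ΔG = 15.7 kJ/mol; the forward reaction is non-spontaneous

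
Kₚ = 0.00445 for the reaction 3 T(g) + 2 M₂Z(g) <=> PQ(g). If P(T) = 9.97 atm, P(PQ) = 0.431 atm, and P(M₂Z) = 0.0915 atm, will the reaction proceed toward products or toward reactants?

Qₚ = P(PQ) / (P(T)³·P(M₂Z)²) = (0.431) / ((9.97)³·(0.0915)²) = 0.0519
Qₚ = 0.0519 > Kₚ = 0.00445, so the reverse reaction proceeds.

toward reactants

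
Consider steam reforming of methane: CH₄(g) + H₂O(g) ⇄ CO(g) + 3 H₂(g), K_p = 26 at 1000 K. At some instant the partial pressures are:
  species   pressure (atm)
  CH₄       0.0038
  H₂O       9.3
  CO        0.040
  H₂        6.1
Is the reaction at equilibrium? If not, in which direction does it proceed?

Q_p = P(CO)·P(H₂)³ / (P(CH₄)·P(H₂O)) = (0.040)·(6.1)³ / ((0.0038)·(9.3)) = 260
Q_p = 260 > K_p = 26, so the reverse reaction proceeds.

in the reverse direction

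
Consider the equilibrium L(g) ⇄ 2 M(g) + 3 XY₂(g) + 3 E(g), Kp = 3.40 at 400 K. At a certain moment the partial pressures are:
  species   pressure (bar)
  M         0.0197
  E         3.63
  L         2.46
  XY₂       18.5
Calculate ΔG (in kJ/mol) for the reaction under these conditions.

Qp = P(M)²·P(XY₂)³·P(E)³ / P(L) = (0.0197)²·(18.5)³·(3.63)³ / (2.46) = 47.8
ΔG = RT ln(Qp/Kp) = (8.314 J mol⁻¹ K⁻¹)(400 K) × ln(47.8/3.40)
   = (3.326 kJ/mol)(2.643) = 8.79 kJ/mol
ΔG > 0, so the forward reaction is non-spontaneous (proceeds in reverse).

ΔG = 8.79 kJ/mol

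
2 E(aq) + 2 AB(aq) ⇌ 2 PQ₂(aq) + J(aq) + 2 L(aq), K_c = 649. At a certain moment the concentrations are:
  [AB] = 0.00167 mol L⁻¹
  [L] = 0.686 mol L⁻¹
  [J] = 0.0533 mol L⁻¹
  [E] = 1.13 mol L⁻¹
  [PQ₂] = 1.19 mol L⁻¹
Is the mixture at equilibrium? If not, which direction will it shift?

Q_c = [PQ₂]²·[J]·[L]² / ([E]²·[AB]²) = (1.19)²·(0.0533)·(0.686)² / ((1.13)²·(0.00167)²) = 9970
Q_c = 9970 > K_c = 649: net reverse reaction.

no; Q > K, reaction proceeds in reverse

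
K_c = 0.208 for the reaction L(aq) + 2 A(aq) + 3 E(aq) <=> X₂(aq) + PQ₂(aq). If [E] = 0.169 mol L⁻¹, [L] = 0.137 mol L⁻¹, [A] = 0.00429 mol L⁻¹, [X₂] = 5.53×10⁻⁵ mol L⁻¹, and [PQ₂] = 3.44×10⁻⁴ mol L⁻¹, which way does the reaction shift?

Q_c = [X₂]·[PQ₂] / ([L]·[A]²·[E]³) = (5.53×10⁻⁵)·(3.44×10⁻⁴) / ((0.137)·(0.00429)²·(0.169)³) = 1.56
Q_c = 1.56 > K_c = 0.208, so the reverse reaction proceeds.

reverse (toward reactants)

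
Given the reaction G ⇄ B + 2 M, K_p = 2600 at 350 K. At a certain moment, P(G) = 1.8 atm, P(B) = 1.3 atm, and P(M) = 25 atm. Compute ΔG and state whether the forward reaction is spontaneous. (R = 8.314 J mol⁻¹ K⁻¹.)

ΔG = -5.10 kJ/mol; the forward reaction is spontaneous

Q_p = P(B)·P(M)² / P(G) = (1.3)·(25)² / (1.8) = 451
ΔG = RT ln(Q_p/K_p) = (8.314 J mol⁻¹ K⁻¹)(350 K) × ln(451/2600)
   = (2.910 kJ/mol)(-1.752) = -5.10 kJ/mol
ΔG < 0, so the forward reaction is spontaneous (proceeds forward).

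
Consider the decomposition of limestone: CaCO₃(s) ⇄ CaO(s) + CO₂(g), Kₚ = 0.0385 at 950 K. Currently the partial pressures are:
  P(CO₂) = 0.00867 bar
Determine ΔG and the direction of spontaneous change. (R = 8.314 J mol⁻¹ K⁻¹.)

ΔG = -11.8 kJ/mol; the forward reaction is spontaneous

(CaCO₃, CaO are pure solids — omitted from Qₚ.)
Qₚ = P(CO₂) = 0.00867
ΔG = RT ln(Qₚ/Kₚ) = (8.314 J mol⁻¹ K⁻¹)(950 K) × ln(0.00867/0.0385)
   = (7.898 kJ/mol)(-1.491) = -11.8 kJ/mol
ΔG < 0, so the forward reaction is spontaneous (proceeds forward).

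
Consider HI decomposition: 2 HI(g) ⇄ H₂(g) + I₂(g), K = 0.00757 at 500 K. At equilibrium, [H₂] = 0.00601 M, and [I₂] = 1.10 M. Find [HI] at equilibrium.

At equilibrium, K = [H₂]·[I₂] / [HI]² = 0.00757.
(0.00601)·(1.10) / ([HI])² = 0.00757
[HI]² = 0.873 ⇒ [HI] = 0.935 M

[HI] = 0.935 M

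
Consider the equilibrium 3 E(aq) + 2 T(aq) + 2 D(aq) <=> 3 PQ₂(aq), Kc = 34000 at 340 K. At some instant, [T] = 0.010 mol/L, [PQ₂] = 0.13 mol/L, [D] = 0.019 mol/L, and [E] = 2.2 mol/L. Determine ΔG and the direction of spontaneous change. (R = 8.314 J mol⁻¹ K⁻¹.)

Qc = [PQ₂]³ / ([E]³·[T]²·[D]²) = (0.13)³ / ((2.2)³·(0.010)²·(0.019)²) = 5720
ΔG = RT ln(Qc/Kc) = (8.314 J mol⁻¹ K⁻¹)(340 K) × ln(5720/34000)
   = (2.827 kJ/mol)(-1.782) = -5.04 kJ/mol
ΔG < 0, so the forward reaction is spontaneous (proceeds forward).

ΔG = -5.04 kJ/mol; the forward reaction is spontaneous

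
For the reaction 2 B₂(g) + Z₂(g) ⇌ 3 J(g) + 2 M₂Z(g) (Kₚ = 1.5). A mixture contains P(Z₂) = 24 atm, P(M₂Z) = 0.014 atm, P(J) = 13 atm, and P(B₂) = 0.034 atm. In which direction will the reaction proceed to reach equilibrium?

toward reactants

Qₚ = P(J)³·P(M₂Z)² / (P(B₂)²·P(Z₂)) = (13)³·(0.014)² / ((0.034)²·(24)) = 16
Qₚ = 16 > Kₚ = 1.5, so the reverse reaction proceeds.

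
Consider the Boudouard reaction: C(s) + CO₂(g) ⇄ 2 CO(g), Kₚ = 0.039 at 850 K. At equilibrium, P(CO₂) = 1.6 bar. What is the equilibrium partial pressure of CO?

(C is a pure solid — omitted from Kₚ.)
At equilibrium, Kₚ = P(CO)² / P(CO₂) = 0.039.
(P(CO))² / (1.6) = 0.039
P(CO)² = 0.0624 ⇒ P(CO) = 0.25 bar

P(CO) = 0.25 bar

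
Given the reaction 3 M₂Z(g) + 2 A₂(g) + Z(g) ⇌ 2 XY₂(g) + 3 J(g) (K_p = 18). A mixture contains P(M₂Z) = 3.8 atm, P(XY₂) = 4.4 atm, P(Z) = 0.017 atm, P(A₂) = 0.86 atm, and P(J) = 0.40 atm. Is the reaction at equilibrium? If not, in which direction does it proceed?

in the forward direction

Q_p = P(XY₂)²·P(J)³ / (P(M₂Z)³·P(A₂)²·P(Z)) = (4.4)²·(0.40)³ / ((3.8)³·(0.86)²·(0.017)) = 1.8
Q_p = 1.8 < K_p = 18, so the forward reaction proceeds.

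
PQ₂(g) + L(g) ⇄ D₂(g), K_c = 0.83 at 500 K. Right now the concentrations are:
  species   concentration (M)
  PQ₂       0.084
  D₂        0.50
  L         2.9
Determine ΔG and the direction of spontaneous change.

ΔG = 3.76 kJ/mol; the forward reaction is non-spontaneous

Q_c = [D₂] / ([PQ₂]·[L]) = (0.50) / ((0.084)·(2.9)) = 2.05
ΔG = RT ln(Q_c/K_c) = (8.314 J mol⁻¹ K⁻¹)(500 K) × ln(2.05/0.83)
   = (4.157 kJ/mol)(0.9042) = 3.76 kJ/mol
ΔG > 0, so the forward reaction is non-spontaneous (proceeds in reverse).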